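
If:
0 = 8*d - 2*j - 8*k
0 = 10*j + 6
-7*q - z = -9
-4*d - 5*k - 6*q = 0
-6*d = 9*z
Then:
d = -237/268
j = -3/5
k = -246/335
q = 161/134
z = 79/134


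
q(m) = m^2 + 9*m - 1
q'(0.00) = 9.00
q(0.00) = -1.00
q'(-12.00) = -15.00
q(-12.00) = 35.00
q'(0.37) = 9.74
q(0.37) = 2.47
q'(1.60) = 12.20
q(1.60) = 15.96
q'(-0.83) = 7.34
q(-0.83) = -7.78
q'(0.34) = 9.68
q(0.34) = 2.18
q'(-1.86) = 5.28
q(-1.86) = -14.28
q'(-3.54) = 1.92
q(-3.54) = -20.33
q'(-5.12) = -1.24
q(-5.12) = -20.87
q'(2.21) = 13.42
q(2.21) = 23.77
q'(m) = 2*m + 9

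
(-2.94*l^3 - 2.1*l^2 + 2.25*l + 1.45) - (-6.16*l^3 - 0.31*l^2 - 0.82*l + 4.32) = 3.22*l^3 - 1.79*l^2 + 3.07*l - 2.87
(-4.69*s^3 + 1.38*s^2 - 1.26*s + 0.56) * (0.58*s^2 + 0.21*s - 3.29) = -2.7202*s^5 - 0.1845*s^4 + 14.9891*s^3 - 4.48*s^2 + 4.263*s - 1.8424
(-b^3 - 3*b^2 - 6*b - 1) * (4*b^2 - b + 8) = -4*b^5 - 11*b^4 - 29*b^3 - 22*b^2 - 47*b - 8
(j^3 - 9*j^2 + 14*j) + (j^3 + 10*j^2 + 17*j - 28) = 2*j^3 + j^2 + 31*j - 28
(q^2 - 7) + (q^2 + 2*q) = 2*q^2 + 2*q - 7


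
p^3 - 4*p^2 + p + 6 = (p - 3)*(p - 2)*(p + 1)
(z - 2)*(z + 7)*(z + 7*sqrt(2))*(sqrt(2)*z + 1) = sqrt(2)*z^4 + 5*sqrt(2)*z^3 + 15*z^3 - 7*sqrt(2)*z^2 + 75*z^2 - 210*z + 35*sqrt(2)*z - 98*sqrt(2)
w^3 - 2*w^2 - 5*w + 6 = (w - 3)*(w - 1)*(w + 2)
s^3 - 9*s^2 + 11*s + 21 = (s - 7)*(s - 3)*(s + 1)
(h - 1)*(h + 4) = h^2 + 3*h - 4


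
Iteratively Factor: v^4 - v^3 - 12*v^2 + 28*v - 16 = (v - 1)*(v^3 - 12*v + 16) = (v - 1)*(v + 4)*(v^2 - 4*v + 4) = (v - 2)*(v - 1)*(v + 4)*(v - 2)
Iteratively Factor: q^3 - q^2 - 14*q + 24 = (q - 3)*(q^2 + 2*q - 8) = (q - 3)*(q - 2)*(q + 4)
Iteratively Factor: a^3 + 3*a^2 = (a)*(a^2 + 3*a) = a*(a + 3)*(a)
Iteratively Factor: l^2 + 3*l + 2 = (l + 2)*(l + 1)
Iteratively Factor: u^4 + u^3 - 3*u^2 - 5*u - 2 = (u + 1)*(u^3 - 3*u - 2) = (u + 1)^2*(u^2 - u - 2) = (u + 1)^3*(u - 2)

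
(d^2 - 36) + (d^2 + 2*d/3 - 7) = 2*d^2 + 2*d/3 - 43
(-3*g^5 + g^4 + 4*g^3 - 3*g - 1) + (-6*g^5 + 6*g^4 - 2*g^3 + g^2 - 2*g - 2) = -9*g^5 + 7*g^4 + 2*g^3 + g^2 - 5*g - 3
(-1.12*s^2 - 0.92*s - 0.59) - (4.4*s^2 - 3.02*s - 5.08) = -5.52*s^2 + 2.1*s + 4.49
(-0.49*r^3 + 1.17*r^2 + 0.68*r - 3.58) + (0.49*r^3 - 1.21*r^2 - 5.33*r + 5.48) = -0.04*r^2 - 4.65*r + 1.9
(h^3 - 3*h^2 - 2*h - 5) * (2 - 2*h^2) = -2*h^5 + 6*h^4 + 6*h^3 + 4*h^2 - 4*h - 10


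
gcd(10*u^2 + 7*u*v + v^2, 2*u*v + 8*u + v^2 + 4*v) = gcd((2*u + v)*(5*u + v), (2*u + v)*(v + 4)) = 2*u + v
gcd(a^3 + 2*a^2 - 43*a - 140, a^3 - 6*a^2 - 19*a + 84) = a^2 - 3*a - 28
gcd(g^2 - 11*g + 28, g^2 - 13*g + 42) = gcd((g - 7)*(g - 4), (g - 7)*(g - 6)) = g - 7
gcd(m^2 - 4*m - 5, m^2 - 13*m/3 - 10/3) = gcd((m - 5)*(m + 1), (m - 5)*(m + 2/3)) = m - 5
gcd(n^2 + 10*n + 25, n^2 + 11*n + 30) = n + 5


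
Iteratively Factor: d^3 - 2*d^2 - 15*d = (d - 5)*(d^2 + 3*d) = (d - 5)*(d + 3)*(d)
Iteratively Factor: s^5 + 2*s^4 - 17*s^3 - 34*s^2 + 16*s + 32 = (s + 2)*(s^4 - 17*s^2 + 16) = (s + 2)*(s + 4)*(s^3 - 4*s^2 - s + 4) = (s + 1)*(s + 2)*(s + 4)*(s^2 - 5*s + 4) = (s - 4)*(s + 1)*(s + 2)*(s + 4)*(s - 1)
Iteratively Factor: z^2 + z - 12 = (z - 3)*(z + 4)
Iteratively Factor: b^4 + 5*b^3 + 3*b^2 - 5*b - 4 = (b + 4)*(b^3 + b^2 - b - 1) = (b + 1)*(b + 4)*(b^2 - 1) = (b + 1)^2*(b + 4)*(b - 1)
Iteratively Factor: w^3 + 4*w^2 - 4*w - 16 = (w + 4)*(w^2 - 4) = (w - 2)*(w + 4)*(w + 2)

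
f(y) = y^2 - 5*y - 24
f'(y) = 2*y - 5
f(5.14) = -23.28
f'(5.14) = 5.28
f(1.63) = -29.49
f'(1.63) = -1.74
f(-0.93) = -18.49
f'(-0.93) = -6.86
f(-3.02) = 0.22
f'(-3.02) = -11.04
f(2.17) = -30.14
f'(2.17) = -0.66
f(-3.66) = 7.70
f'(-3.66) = -12.32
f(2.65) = -30.23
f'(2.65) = 0.30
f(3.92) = -28.23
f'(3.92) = 2.84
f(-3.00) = 0.00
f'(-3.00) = -11.00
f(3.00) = -30.00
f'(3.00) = 1.00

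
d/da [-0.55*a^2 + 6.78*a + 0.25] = 6.78 - 1.1*a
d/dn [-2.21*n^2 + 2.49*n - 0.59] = 2.49 - 4.42*n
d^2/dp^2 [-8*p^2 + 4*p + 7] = -16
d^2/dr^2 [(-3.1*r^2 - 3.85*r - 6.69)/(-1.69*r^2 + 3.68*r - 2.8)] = (-1.4210854715202e-14*r^4 + 60.55101*r^3 + 26.628654*r^2 - 358.947888*r + 245.831952)/(4.826809*r^6 - 31.531344*r^5 + 92.651208*r^4 - 154.318592*r^3 + 153.50496*r^2 - 86.5536*r + 21.952)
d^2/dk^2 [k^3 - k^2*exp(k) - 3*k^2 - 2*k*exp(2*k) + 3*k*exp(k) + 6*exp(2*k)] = -k^2*exp(k) - 8*k*exp(2*k) - k*exp(k) + 6*k + 16*exp(2*k) + 4*exp(k) - 6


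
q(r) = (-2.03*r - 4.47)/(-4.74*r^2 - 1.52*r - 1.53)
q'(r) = (-2.03*r - 4.47)*(9.48*r + 1.52)/(-4.74*r^2 - 1.52*r - 1.53)^2 - 2.03/(-4.74*r^2 - 1.52*r - 1.53)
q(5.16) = 0.11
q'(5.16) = -0.03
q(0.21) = 2.38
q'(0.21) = -3.07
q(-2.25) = -0.00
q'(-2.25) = 0.09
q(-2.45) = -0.02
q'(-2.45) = 0.06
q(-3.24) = -0.05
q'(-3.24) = 0.02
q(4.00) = 0.15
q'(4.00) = -0.05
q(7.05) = 0.08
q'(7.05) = -0.01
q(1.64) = 0.47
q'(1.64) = -0.35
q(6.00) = 0.09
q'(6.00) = -0.02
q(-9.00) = -0.04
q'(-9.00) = -0.00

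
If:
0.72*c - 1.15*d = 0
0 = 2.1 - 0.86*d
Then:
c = 3.90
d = 2.44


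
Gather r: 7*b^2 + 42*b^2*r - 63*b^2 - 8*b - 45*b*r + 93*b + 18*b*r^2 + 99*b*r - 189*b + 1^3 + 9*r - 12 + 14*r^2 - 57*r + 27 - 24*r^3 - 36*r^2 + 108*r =-56*b^2 - 104*b - 24*r^3 + r^2*(18*b - 22) + r*(42*b^2 + 54*b + 60) + 16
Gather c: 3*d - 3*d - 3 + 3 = 0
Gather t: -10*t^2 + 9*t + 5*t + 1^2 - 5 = -10*t^2 + 14*t - 4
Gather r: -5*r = -5*r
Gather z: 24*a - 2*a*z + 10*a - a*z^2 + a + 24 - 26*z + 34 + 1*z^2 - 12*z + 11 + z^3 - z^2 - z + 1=-a*z^2 + 35*a + z^3 + z*(-2*a - 39) + 70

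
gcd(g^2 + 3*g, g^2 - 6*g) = g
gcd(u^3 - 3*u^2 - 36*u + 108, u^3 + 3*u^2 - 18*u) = u^2 + 3*u - 18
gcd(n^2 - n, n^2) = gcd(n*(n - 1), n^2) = n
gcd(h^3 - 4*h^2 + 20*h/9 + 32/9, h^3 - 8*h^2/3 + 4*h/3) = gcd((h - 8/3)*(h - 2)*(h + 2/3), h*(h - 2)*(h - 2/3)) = h - 2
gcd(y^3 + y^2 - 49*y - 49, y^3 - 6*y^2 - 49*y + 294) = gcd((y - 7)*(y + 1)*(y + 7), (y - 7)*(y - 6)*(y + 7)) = y^2 - 49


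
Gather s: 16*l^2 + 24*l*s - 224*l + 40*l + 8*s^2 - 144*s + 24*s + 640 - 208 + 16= 16*l^2 - 184*l + 8*s^2 + s*(24*l - 120) + 448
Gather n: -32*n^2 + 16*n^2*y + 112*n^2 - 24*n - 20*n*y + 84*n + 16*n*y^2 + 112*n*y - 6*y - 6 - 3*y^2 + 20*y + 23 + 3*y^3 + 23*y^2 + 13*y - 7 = n^2*(16*y + 80) + n*(16*y^2 + 92*y + 60) + 3*y^3 + 20*y^2 + 27*y + 10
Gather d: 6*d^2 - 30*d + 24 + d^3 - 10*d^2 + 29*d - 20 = d^3 - 4*d^2 - d + 4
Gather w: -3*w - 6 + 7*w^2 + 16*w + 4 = 7*w^2 + 13*w - 2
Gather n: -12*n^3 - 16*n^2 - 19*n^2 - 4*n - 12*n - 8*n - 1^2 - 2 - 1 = -12*n^3 - 35*n^2 - 24*n - 4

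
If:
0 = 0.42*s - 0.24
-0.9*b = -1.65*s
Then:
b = 1.05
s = 0.57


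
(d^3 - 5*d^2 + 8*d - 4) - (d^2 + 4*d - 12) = d^3 - 6*d^2 + 4*d + 8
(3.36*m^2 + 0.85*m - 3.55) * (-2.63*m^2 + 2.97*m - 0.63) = -8.8368*m^4 + 7.7437*m^3 + 9.7442*m^2 - 11.079*m + 2.2365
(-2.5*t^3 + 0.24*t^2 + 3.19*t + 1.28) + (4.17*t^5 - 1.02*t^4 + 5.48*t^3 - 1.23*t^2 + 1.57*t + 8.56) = 4.17*t^5 - 1.02*t^4 + 2.98*t^3 - 0.99*t^2 + 4.76*t + 9.84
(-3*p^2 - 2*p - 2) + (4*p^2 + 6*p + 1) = p^2 + 4*p - 1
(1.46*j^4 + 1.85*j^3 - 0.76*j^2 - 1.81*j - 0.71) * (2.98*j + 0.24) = 4.3508*j^5 + 5.8634*j^4 - 1.8208*j^3 - 5.5762*j^2 - 2.5502*j - 0.1704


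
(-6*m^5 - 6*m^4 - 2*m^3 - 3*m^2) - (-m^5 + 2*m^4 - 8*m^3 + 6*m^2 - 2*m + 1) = -5*m^5 - 8*m^4 + 6*m^3 - 9*m^2 + 2*m - 1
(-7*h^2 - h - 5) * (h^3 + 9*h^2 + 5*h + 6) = -7*h^5 - 64*h^4 - 49*h^3 - 92*h^2 - 31*h - 30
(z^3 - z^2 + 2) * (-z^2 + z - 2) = -z^5 + 2*z^4 - 3*z^3 + 2*z - 4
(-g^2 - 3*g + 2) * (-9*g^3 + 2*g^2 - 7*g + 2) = 9*g^5 + 25*g^4 - 17*g^3 + 23*g^2 - 20*g + 4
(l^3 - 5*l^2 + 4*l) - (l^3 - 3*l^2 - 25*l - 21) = -2*l^2 + 29*l + 21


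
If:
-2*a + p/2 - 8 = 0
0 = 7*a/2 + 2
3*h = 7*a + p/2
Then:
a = -4/7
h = 20/21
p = 96/7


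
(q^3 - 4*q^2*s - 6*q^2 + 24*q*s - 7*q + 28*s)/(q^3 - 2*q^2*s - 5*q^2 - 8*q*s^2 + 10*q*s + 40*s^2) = (q^2 - 6*q - 7)/(q^2 + 2*q*s - 5*q - 10*s)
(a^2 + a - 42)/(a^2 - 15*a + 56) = (a^2 + a - 42)/(a^2 - 15*a + 56)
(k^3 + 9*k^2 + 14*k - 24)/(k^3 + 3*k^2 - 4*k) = (k + 6)/k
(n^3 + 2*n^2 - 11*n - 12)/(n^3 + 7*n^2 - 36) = (n^3 + 2*n^2 - 11*n - 12)/(n^3 + 7*n^2 - 36)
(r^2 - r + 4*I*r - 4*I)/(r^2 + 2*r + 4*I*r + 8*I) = (r - 1)/(r + 2)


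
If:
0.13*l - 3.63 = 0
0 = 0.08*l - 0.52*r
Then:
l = 27.92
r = 4.30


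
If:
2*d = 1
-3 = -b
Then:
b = 3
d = 1/2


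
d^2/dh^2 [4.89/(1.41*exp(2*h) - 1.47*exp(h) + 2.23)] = ((7.1883 - 27.5796*exp(h))*(1.41*exp(2*h) - 1.47*exp(h) + 2.23) + 4.89*(2.82*exp(h) - 1.47)*(5.64*exp(h) - 2.94)*exp(h))*exp(h)/(1.41*exp(2*h) - 1.47*exp(h) + 2.23)^3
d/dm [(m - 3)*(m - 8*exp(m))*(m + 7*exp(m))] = -m^2*exp(m) + 3*m^2 - 112*m*exp(2*m) + m*exp(m) - 6*m + 280*exp(2*m) + 3*exp(m)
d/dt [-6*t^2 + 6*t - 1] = 6 - 12*t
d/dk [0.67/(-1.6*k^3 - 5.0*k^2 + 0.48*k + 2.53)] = (3.216*k^2 + 6.7*k - 0.3216)/(1.6*k^3 + 5.0*k^2 - 0.48*k - 2.53)^2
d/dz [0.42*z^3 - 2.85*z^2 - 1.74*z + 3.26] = 1.26*z^2 - 5.7*z - 1.74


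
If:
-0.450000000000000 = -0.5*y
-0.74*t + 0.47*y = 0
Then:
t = 0.57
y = 0.90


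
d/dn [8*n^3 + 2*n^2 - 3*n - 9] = 24*n^2 + 4*n - 3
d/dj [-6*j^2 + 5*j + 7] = 5 - 12*j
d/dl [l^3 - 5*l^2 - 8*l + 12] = 3*l^2 - 10*l - 8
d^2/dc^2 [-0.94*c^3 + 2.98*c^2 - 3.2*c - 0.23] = 5.96 - 5.64*c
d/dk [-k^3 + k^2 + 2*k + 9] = -3*k^2 + 2*k + 2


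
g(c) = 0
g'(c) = 0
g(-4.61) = 0.00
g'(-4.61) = 0.00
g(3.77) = 0.00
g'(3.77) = 0.00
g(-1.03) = 0.00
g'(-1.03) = 0.00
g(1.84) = 0.00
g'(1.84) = 0.00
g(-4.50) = 0.00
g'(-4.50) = 0.00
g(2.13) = 0.00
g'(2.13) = 0.00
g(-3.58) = 0.00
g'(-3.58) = 0.00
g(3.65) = 0.00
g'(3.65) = 0.00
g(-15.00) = 0.00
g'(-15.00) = 0.00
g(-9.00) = 0.00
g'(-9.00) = 0.00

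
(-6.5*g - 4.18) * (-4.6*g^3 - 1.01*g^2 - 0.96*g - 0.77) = 29.9*g^4 + 25.793*g^3 + 10.4618*g^2 + 9.0178*g + 3.2186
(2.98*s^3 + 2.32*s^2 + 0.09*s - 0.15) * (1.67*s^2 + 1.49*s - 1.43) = 4.9766*s^5 + 8.3146*s^4 - 0.654300000000001*s^3 - 3.434*s^2 - 0.3522*s + 0.2145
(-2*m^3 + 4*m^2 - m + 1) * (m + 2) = -2*m^4 + 7*m^2 - m + 2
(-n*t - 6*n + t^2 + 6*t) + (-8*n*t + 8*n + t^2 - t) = -9*n*t + 2*n + 2*t^2 + 5*t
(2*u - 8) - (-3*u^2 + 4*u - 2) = 3*u^2 - 2*u - 6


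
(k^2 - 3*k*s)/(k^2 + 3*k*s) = (k - 3*s)/(k + 3*s)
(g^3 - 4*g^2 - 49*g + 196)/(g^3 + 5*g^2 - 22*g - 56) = (g - 7)/(g + 2)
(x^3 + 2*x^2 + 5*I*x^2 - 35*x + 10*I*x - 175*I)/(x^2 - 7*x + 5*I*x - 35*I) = (x^2 + 2*x - 35)/(x - 7)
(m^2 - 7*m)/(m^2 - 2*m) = (m - 7)/(m - 2)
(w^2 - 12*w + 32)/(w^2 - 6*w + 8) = (w - 8)/(w - 2)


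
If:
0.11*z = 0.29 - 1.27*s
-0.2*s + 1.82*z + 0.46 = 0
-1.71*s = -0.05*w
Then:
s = 0.25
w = 8.48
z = -0.23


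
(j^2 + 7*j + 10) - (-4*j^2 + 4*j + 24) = 5*j^2 + 3*j - 14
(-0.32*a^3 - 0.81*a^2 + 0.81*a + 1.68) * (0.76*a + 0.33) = -0.2432*a^4 - 0.7212*a^3 + 0.3483*a^2 + 1.5441*a + 0.5544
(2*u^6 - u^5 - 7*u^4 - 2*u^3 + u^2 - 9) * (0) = 0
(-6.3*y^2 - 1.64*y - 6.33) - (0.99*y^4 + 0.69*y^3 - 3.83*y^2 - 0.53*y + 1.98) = -0.99*y^4 - 0.69*y^3 - 2.47*y^2 - 1.11*y - 8.31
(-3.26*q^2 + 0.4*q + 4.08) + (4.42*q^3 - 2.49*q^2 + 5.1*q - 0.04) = 4.42*q^3 - 5.75*q^2 + 5.5*q + 4.04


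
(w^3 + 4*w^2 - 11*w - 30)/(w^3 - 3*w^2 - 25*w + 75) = (w + 2)/(w - 5)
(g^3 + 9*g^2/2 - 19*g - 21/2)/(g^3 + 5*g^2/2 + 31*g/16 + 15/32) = 16*(g^2 + 4*g - 21)/(16*g^2 + 32*g + 15)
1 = 1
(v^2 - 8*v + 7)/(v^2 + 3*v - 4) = (v - 7)/(v + 4)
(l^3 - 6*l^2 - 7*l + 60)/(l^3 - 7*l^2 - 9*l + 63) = (l^2 - 9*l + 20)/(l^2 - 10*l + 21)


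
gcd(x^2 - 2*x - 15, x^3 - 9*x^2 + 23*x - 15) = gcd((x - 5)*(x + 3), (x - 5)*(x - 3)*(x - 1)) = x - 5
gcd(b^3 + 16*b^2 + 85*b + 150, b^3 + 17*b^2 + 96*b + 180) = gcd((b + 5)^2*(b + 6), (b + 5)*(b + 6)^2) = b^2 + 11*b + 30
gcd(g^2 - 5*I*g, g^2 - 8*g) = g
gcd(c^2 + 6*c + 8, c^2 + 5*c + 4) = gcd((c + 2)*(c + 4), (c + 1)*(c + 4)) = c + 4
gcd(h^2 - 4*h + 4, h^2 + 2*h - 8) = h - 2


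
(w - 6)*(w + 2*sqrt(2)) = w^2 - 6*w + 2*sqrt(2)*w - 12*sqrt(2)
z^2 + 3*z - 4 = (z - 1)*(z + 4)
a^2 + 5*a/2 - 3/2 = (a - 1/2)*(a + 3)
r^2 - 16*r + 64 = (r - 8)^2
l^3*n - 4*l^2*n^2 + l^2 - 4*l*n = l*(l - 4*n)*(l*n + 1)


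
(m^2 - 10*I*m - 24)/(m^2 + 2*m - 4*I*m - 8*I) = (m - 6*I)/(m + 2)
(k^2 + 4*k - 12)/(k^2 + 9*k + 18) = (k - 2)/(k + 3)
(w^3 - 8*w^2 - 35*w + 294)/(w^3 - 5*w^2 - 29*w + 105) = (w^2 - w - 42)/(w^2 + 2*w - 15)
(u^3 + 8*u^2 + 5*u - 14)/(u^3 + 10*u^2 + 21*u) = (u^2 + u - 2)/(u*(u + 3))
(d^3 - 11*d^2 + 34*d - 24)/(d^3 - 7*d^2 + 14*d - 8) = (d - 6)/(d - 2)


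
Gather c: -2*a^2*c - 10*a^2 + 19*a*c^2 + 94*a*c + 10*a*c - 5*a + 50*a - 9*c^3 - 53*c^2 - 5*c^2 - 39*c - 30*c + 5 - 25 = -10*a^2 + 45*a - 9*c^3 + c^2*(19*a - 58) + c*(-2*a^2 + 104*a - 69) - 20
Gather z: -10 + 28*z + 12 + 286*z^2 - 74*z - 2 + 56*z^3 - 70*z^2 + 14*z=56*z^3 + 216*z^2 - 32*z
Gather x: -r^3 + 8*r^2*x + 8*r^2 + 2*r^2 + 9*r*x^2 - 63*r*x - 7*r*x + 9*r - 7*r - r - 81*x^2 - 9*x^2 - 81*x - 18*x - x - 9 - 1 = -r^3 + 10*r^2 + r + x^2*(9*r - 90) + x*(8*r^2 - 70*r - 100) - 10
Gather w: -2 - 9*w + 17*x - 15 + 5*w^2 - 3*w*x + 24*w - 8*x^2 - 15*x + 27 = 5*w^2 + w*(15 - 3*x) - 8*x^2 + 2*x + 10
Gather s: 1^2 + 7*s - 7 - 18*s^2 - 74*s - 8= -18*s^2 - 67*s - 14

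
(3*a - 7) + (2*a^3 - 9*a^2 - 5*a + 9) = 2*a^3 - 9*a^2 - 2*a + 2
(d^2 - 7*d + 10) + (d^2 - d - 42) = 2*d^2 - 8*d - 32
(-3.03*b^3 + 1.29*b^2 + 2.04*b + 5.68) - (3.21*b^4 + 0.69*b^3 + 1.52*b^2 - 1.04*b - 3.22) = -3.21*b^4 - 3.72*b^3 - 0.23*b^2 + 3.08*b + 8.9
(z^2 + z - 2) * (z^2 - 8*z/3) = z^4 - 5*z^3/3 - 14*z^2/3 + 16*z/3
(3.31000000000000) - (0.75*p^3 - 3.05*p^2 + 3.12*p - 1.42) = -0.75*p^3 + 3.05*p^2 - 3.12*p + 4.73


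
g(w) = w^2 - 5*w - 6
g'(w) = 2*w - 5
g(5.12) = -5.39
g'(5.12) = 5.24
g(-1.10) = 0.71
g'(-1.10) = -7.20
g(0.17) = -6.82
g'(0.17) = -4.66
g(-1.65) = 4.97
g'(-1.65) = -8.30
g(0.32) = -7.50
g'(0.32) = -4.36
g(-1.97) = 7.73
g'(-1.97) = -8.94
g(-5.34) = 49.22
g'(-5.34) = -15.68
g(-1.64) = 4.89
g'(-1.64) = -8.28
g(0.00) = -6.00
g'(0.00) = -5.00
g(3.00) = -12.00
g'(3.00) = 1.00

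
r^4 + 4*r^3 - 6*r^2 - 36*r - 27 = (r - 3)*(r + 1)*(r + 3)^2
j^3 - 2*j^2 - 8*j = j*(j - 4)*(j + 2)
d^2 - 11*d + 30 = (d - 6)*(d - 5)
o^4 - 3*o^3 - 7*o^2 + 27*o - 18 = (o - 3)*(o - 2)*(o - 1)*(o + 3)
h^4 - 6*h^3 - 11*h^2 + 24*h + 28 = (h - 7)*(h - 2)*(h + 1)*(h + 2)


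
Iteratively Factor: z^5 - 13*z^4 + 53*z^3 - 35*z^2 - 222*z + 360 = (z + 2)*(z^4 - 15*z^3 + 83*z^2 - 201*z + 180) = (z - 5)*(z + 2)*(z^3 - 10*z^2 + 33*z - 36) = (z - 5)*(z - 3)*(z + 2)*(z^2 - 7*z + 12) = (z - 5)*(z - 4)*(z - 3)*(z + 2)*(z - 3)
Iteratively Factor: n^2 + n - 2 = (n - 1)*(n + 2)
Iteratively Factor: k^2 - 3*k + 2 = (k - 2)*(k - 1)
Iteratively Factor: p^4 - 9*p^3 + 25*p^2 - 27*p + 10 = (p - 5)*(p^3 - 4*p^2 + 5*p - 2) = (p - 5)*(p - 1)*(p^2 - 3*p + 2) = (p - 5)*(p - 1)^2*(p - 2)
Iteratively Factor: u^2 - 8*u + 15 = (u - 5)*(u - 3)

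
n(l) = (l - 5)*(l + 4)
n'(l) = 2*l - 1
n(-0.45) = -19.35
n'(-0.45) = -1.90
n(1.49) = -19.27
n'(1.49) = 1.98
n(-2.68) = -10.14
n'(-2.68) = -6.36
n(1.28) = -19.64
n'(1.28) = 1.56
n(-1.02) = -17.94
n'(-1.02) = -3.04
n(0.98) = -20.02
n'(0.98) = 0.96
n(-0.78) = -18.61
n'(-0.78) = -2.56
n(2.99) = -14.05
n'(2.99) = 4.98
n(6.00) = 10.00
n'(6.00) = 11.00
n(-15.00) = 220.00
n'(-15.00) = -31.00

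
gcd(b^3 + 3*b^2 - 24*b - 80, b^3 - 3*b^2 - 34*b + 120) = b - 5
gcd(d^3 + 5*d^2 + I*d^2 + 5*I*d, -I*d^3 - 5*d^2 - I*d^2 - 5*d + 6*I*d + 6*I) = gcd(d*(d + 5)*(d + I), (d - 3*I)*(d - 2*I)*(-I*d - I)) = 1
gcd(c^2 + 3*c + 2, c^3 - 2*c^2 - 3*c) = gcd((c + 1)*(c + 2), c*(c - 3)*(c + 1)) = c + 1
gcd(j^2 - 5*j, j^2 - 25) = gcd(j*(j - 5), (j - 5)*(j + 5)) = j - 5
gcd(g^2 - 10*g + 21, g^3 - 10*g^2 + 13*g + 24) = g - 3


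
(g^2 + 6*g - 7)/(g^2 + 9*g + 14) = (g - 1)/(g + 2)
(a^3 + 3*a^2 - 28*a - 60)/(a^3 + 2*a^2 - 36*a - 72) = (a - 5)/(a - 6)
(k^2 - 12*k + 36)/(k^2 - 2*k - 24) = (k - 6)/(k + 4)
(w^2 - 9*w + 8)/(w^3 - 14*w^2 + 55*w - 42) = (w - 8)/(w^2 - 13*w + 42)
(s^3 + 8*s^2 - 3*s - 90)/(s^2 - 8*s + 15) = (s^2 + 11*s + 30)/(s - 5)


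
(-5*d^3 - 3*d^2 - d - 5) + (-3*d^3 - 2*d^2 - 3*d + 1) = -8*d^3 - 5*d^2 - 4*d - 4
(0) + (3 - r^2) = 3 - r^2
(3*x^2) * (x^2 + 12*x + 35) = 3*x^4 + 36*x^3 + 105*x^2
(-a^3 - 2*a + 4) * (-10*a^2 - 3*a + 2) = 10*a^5 + 3*a^4 + 18*a^3 - 34*a^2 - 16*a + 8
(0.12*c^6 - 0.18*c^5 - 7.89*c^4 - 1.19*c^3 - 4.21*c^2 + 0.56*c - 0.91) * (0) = 0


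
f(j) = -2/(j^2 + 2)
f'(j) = 4*j/(j^2 + 2)^2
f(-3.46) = -0.14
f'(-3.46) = -0.07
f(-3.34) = -0.15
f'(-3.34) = -0.08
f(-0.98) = -0.68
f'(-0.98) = -0.45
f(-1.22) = -0.57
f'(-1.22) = -0.40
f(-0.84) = -0.74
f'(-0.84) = -0.46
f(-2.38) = -0.26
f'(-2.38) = -0.16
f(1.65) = -0.42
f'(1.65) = 0.30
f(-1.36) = -0.52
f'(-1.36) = -0.37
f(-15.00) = -0.00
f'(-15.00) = 0.00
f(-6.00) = -0.05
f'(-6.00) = -0.02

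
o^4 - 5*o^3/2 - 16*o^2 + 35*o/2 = o*(o - 5)*(o - 1)*(o + 7/2)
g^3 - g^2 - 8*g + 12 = (g - 2)^2*(g + 3)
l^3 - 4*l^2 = l^2*(l - 4)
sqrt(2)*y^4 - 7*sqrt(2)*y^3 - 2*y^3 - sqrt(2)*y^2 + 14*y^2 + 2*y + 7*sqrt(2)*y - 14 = (y - 7)*(y - 1)*(y - sqrt(2))*(sqrt(2)*y + sqrt(2))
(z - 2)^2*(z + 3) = z^3 - z^2 - 8*z + 12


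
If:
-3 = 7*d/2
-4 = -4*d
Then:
No Solution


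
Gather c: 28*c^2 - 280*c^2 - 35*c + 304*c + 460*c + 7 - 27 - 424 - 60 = -252*c^2 + 729*c - 504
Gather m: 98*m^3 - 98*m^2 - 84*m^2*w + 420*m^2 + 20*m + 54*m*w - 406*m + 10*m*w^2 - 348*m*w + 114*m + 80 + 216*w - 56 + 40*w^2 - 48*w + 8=98*m^3 + m^2*(322 - 84*w) + m*(10*w^2 - 294*w - 272) + 40*w^2 + 168*w + 32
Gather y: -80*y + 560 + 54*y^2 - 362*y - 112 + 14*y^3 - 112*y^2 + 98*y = 14*y^3 - 58*y^2 - 344*y + 448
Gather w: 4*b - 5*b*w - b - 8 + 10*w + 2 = 3*b + w*(10 - 5*b) - 6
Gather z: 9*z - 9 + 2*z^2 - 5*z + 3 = 2*z^2 + 4*z - 6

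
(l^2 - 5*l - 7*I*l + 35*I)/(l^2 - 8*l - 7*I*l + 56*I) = (l - 5)/(l - 8)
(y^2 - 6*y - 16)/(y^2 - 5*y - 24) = (y + 2)/(y + 3)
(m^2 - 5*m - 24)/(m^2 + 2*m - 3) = (m - 8)/(m - 1)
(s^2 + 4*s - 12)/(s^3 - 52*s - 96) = (s - 2)/(s^2 - 6*s - 16)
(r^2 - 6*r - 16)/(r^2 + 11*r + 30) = (r^2 - 6*r - 16)/(r^2 + 11*r + 30)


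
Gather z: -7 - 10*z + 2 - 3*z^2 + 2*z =-3*z^2 - 8*z - 5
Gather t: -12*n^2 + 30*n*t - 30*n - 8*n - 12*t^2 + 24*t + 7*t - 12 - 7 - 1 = -12*n^2 - 38*n - 12*t^2 + t*(30*n + 31) - 20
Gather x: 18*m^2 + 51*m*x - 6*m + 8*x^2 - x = 18*m^2 - 6*m + 8*x^2 + x*(51*m - 1)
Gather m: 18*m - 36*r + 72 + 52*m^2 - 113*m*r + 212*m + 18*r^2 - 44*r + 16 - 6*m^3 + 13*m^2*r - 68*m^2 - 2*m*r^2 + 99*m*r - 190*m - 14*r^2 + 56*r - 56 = -6*m^3 + m^2*(13*r - 16) + m*(-2*r^2 - 14*r + 40) + 4*r^2 - 24*r + 32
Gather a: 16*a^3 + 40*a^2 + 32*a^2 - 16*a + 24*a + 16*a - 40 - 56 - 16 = 16*a^3 + 72*a^2 + 24*a - 112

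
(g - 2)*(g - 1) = g^2 - 3*g + 2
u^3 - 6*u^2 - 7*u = u*(u - 7)*(u + 1)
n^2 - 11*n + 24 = (n - 8)*(n - 3)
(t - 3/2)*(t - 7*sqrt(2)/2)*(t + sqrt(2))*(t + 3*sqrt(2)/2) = t^4 - 3*t^3/2 - sqrt(2)*t^3 - 29*t^2/2 + 3*sqrt(2)*t^2/2 - 21*sqrt(2)*t/2 + 87*t/4 + 63*sqrt(2)/4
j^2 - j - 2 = (j - 2)*(j + 1)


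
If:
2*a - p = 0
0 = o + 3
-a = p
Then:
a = 0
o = -3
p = 0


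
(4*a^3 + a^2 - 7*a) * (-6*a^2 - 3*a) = -24*a^5 - 18*a^4 + 39*a^3 + 21*a^2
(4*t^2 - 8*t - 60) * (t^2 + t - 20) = 4*t^4 - 4*t^3 - 148*t^2 + 100*t + 1200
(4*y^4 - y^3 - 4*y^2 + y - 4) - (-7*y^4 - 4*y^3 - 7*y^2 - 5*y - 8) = 11*y^4 + 3*y^3 + 3*y^2 + 6*y + 4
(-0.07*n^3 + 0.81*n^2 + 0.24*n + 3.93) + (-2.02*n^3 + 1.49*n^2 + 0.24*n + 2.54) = -2.09*n^3 + 2.3*n^2 + 0.48*n + 6.47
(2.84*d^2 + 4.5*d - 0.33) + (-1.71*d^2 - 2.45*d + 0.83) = 1.13*d^2 + 2.05*d + 0.5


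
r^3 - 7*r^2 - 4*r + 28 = (r - 7)*(r - 2)*(r + 2)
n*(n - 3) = n^2 - 3*n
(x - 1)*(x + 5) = x^2 + 4*x - 5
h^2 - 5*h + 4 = (h - 4)*(h - 1)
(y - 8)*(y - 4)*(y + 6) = y^3 - 6*y^2 - 40*y + 192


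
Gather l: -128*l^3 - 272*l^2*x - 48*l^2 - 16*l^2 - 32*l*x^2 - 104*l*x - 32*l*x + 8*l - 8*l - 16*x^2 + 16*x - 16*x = -128*l^3 + l^2*(-272*x - 64) + l*(-32*x^2 - 136*x) - 16*x^2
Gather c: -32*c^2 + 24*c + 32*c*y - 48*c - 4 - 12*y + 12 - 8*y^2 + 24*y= -32*c^2 + c*(32*y - 24) - 8*y^2 + 12*y + 8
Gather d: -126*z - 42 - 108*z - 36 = -234*z - 78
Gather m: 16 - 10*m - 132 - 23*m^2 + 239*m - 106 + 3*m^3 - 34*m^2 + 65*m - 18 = 3*m^3 - 57*m^2 + 294*m - 240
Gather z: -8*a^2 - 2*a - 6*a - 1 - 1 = -8*a^2 - 8*a - 2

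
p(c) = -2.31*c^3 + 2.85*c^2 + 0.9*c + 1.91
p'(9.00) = -509.13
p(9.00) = -1443.13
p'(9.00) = -509.13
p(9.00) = -1443.13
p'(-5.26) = -220.82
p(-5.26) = 412.21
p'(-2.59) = -60.35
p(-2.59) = 58.83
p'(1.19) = -2.13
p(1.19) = 3.12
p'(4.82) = -132.63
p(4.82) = -186.21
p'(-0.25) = -0.96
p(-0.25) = 1.90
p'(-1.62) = -26.52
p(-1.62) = 17.75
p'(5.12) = -151.58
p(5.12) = -228.81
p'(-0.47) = -3.31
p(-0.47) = 2.36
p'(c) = -6.93*c^2 + 5.7*c + 0.9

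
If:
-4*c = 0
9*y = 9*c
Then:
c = 0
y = 0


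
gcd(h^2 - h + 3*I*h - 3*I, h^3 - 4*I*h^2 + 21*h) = h + 3*I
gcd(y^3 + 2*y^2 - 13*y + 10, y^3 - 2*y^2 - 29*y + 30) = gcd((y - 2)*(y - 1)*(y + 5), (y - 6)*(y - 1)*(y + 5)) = y^2 + 4*y - 5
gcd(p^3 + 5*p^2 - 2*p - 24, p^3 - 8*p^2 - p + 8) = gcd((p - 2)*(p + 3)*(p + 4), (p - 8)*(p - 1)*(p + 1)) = 1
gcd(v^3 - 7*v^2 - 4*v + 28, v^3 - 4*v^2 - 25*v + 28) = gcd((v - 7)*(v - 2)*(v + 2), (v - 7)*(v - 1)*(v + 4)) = v - 7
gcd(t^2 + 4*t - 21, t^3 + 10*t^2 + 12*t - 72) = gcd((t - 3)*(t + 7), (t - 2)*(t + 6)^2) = 1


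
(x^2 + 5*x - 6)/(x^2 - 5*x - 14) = (-x^2 - 5*x + 6)/(-x^2 + 5*x + 14)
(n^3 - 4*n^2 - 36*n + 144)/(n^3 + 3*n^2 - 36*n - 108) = (n - 4)/(n + 3)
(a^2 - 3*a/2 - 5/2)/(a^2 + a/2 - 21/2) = (2*a^2 - 3*a - 5)/(2*a^2 + a - 21)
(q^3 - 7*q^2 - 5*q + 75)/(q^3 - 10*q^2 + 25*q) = (q + 3)/q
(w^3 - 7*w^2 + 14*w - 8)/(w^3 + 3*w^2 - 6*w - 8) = (w^2 - 5*w + 4)/(w^2 + 5*w + 4)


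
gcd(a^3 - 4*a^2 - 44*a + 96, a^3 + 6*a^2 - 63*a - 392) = a - 8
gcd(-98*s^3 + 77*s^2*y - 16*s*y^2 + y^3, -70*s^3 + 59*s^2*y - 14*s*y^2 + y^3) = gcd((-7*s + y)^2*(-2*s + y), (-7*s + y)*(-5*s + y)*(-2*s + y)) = 14*s^2 - 9*s*y + y^2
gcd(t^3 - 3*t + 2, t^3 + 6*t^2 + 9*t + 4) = 1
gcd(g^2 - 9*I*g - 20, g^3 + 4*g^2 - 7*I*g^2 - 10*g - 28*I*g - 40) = g - 5*I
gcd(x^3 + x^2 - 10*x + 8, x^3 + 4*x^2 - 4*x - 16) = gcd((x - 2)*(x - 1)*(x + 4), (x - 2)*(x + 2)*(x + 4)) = x^2 + 2*x - 8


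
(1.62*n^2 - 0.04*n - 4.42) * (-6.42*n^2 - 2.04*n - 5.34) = -10.4004*n^4 - 3.048*n^3 + 19.8072*n^2 + 9.2304*n + 23.6028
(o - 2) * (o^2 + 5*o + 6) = o^3 + 3*o^2 - 4*o - 12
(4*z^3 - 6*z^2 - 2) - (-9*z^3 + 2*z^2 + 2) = 13*z^3 - 8*z^2 - 4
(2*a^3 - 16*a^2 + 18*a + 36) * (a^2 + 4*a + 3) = 2*a^5 - 8*a^4 - 40*a^3 + 60*a^2 + 198*a + 108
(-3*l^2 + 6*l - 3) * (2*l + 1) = -6*l^3 + 9*l^2 - 3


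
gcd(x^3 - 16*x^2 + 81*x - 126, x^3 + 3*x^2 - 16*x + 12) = 1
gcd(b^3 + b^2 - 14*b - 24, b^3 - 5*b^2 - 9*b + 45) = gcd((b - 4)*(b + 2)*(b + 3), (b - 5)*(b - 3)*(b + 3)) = b + 3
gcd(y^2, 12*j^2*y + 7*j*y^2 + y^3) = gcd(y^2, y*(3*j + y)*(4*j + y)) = y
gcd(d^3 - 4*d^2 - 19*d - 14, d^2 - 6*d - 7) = d^2 - 6*d - 7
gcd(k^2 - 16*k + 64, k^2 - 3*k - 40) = k - 8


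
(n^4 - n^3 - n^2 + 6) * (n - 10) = n^5 - 11*n^4 + 9*n^3 + 10*n^2 + 6*n - 60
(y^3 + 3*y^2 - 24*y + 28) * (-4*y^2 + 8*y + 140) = -4*y^5 - 4*y^4 + 260*y^3 + 116*y^2 - 3136*y + 3920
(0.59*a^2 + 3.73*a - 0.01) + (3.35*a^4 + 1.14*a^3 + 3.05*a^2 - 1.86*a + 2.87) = 3.35*a^4 + 1.14*a^3 + 3.64*a^2 + 1.87*a + 2.86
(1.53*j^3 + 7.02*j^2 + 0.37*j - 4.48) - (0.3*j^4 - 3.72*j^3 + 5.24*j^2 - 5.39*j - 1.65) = -0.3*j^4 + 5.25*j^3 + 1.78*j^2 + 5.76*j - 2.83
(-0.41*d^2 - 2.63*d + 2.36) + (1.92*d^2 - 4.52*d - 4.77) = 1.51*d^2 - 7.15*d - 2.41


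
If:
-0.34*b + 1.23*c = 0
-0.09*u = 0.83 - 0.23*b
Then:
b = 0.391304347826087*u + 3.60869565217391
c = 0.108165429480382*u + 0.997525627430187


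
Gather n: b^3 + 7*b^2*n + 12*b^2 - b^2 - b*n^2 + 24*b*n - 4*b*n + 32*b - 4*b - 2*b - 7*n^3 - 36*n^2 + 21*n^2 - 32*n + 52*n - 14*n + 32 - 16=b^3 + 11*b^2 + 26*b - 7*n^3 + n^2*(-b - 15) + n*(7*b^2 + 20*b + 6) + 16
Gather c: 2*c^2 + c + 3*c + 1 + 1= 2*c^2 + 4*c + 2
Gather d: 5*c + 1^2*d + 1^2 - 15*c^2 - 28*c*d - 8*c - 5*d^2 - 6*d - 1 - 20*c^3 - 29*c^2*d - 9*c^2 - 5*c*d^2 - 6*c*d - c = -20*c^3 - 24*c^2 - 4*c + d^2*(-5*c - 5) + d*(-29*c^2 - 34*c - 5)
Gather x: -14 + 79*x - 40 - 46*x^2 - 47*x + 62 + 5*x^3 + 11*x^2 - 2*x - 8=5*x^3 - 35*x^2 + 30*x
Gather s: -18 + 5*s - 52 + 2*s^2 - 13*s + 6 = 2*s^2 - 8*s - 64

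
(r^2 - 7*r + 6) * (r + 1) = r^3 - 6*r^2 - r + 6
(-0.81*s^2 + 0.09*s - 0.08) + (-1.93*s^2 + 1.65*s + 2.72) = -2.74*s^2 + 1.74*s + 2.64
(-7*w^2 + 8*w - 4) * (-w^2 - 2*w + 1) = 7*w^4 + 6*w^3 - 19*w^2 + 16*w - 4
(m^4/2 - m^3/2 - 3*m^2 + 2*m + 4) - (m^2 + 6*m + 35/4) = m^4/2 - m^3/2 - 4*m^2 - 4*m - 19/4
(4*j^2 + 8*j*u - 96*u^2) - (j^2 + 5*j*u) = 3*j^2 + 3*j*u - 96*u^2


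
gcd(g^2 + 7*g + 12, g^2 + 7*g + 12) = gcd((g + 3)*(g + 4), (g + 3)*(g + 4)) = g^2 + 7*g + 12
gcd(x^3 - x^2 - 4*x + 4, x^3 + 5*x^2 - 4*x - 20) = x^2 - 4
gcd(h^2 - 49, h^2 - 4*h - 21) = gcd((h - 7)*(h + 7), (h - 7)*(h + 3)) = h - 7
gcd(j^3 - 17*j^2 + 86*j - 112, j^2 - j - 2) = j - 2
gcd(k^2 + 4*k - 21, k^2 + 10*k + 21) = k + 7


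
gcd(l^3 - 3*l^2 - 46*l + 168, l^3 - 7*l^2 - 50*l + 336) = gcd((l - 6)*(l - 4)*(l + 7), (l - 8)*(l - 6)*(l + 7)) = l^2 + l - 42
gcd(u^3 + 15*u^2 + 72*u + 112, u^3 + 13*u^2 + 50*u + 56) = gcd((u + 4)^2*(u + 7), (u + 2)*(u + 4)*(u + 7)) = u^2 + 11*u + 28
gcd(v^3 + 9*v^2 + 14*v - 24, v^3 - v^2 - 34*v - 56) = v + 4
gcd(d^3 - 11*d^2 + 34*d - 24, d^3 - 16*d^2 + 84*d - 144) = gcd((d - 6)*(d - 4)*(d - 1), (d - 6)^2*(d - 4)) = d^2 - 10*d + 24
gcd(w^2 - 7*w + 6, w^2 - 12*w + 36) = w - 6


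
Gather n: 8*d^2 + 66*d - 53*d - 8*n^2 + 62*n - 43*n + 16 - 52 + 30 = 8*d^2 + 13*d - 8*n^2 + 19*n - 6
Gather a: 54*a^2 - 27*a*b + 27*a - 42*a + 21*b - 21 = 54*a^2 + a*(-27*b - 15) + 21*b - 21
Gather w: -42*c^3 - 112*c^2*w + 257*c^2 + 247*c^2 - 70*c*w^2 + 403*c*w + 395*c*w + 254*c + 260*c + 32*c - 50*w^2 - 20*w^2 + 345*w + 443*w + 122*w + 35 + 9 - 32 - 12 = -42*c^3 + 504*c^2 + 546*c + w^2*(-70*c - 70) + w*(-112*c^2 + 798*c + 910)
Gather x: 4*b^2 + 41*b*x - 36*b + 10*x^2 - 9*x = 4*b^2 - 36*b + 10*x^2 + x*(41*b - 9)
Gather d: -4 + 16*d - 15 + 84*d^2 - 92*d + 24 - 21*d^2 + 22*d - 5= 63*d^2 - 54*d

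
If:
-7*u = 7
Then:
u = -1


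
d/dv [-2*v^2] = -4*v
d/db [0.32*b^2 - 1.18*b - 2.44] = 0.64*b - 1.18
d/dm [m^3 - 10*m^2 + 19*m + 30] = 3*m^2 - 20*m + 19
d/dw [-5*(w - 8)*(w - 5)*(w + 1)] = -15*w^2 + 120*w - 135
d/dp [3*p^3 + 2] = 9*p^2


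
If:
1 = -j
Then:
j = -1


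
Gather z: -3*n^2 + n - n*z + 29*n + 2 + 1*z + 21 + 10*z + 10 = -3*n^2 + 30*n + z*(11 - n) + 33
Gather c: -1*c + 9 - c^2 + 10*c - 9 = -c^2 + 9*c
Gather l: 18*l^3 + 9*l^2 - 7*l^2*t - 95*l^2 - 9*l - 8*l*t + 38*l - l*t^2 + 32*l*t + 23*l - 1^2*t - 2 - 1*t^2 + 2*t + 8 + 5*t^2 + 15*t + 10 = 18*l^3 + l^2*(-7*t - 86) + l*(-t^2 + 24*t + 52) + 4*t^2 + 16*t + 16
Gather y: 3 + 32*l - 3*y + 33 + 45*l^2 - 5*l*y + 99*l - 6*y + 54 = 45*l^2 + 131*l + y*(-5*l - 9) + 90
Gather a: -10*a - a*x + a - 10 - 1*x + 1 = a*(-x - 9) - x - 9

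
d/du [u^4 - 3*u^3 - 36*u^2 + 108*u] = 4*u^3 - 9*u^2 - 72*u + 108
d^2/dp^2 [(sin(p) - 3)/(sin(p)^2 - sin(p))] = (-sin(p) + 10 + 3/sin(p) - 12/sin(p)^2 + 6/sin(p)^3)/(sin(p) - 1)^2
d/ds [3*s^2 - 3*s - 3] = 6*s - 3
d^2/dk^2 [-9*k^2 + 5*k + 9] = -18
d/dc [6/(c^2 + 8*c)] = 12*(-c - 4)/(c^2*(c + 8)^2)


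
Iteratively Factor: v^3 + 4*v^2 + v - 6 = (v + 3)*(v^2 + v - 2) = (v - 1)*(v + 3)*(v + 2)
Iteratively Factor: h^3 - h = (h + 1)*(h^2 - h) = (h - 1)*(h + 1)*(h)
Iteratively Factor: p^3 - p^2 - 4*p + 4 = (p + 2)*(p^2 - 3*p + 2) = (p - 1)*(p + 2)*(p - 2)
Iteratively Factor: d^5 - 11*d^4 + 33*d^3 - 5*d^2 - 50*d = (d)*(d^4 - 11*d^3 + 33*d^2 - 5*d - 50) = d*(d - 2)*(d^3 - 9*d^2 + 15*d + 25) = d*(d - 5)*(d - 2)*(d^2 - 4*d - 5) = d*(d - 5)*(d - 2)*(d + 1)*(d - 5)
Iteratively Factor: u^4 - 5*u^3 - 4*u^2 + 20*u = (u)*(u^3 - 5*u^2 - 4*u + 20) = u*(u - 2)*(u^2 - 3*u - 10) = u*(u - 2)*(u + 2)*(u - 5)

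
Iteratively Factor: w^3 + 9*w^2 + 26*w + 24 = (w + 4)*(w^2 + 5*w + 6) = (w + 2)*(w + 4)*(w + 3)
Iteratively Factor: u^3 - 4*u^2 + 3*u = (u)*(u^2 - 4*u + 3) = u*(u - 1)*(u - 3)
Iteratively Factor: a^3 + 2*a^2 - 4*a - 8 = (a + 2)*(a^2 - 4) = (a - 2)*(a + 2)*(a + 2)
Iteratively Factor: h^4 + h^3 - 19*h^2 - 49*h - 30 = (h + 1)*(h^3 - 19*h - 30) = (h + 1)*(h + 3)*(h^2 - 3*h - 10) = (h - 5)*(h + 1)*(h + 3)*(h + 2)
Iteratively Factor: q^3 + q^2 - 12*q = (q + 4)*(q^2 - 3*q) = (q - 3)*(q + 4)*(q)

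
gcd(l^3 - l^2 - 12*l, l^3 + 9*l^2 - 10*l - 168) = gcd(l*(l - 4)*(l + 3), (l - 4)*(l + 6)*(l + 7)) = l - 4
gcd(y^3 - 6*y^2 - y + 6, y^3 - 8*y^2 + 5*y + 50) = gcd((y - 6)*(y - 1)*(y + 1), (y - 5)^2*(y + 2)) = 1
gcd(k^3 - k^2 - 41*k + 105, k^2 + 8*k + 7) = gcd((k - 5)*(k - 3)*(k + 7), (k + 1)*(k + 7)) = k + 7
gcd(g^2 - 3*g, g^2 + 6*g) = g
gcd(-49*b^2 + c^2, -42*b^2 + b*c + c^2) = 7*b + c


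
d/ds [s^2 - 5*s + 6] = 2*s - 5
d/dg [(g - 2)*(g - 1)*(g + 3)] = 3*g^2 - 7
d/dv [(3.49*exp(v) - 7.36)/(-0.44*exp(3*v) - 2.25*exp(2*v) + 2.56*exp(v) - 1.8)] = (3.0712*exp(3*v) - 1.8627*exp(2*v) - 33.12*exp(v) + 12.5596)*exp(v)/(0.1936*exp(6*v) + 1.98*exp(5*v) + 2.8097*exp(4*v) - 9.936*exp(3*v) + 14.6536*exp(2*v) - 9.216*exp(v) + 3.24)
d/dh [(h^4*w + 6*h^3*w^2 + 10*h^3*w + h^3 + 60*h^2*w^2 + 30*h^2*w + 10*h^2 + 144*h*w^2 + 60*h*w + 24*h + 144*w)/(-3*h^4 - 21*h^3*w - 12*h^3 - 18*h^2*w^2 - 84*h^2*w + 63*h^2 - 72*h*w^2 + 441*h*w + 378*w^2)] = (-h^4*w^2 + 6*h^4*w + h^4 - 8*h^3*w^2 + 90*h^3*w + 20*h^3 + 47*h^2*w^2 + 312*h^2*w + 133*h^2 + 420*h*w^2 + 90*h*w + 192*h + 504*w^2 + 306*w - 504)/(3*(h^6 + 2*h^5*w + 8*h^5 + h^4*w^2 + 16*h^4*w - 26*h^4 + 8*h^3*w^2 - 52*h^3*w - 168*h^3 - 26*h^2*w^2 - 336*h^2*w + 441*h^2 - 168*h*w^2 + 882*h*w + 441*w^2))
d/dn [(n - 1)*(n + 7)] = 2*n + 6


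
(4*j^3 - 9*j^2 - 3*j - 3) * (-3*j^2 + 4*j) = -12*j^5 + 43*j^4 - 27*j^3 - 3*j^2 - 12*j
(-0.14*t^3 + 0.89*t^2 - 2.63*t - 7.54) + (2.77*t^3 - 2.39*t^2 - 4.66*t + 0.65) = 2.63*t^3 - 1.5*t^2 - 7.29*t - 6.89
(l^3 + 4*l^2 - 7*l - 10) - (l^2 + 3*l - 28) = l^3 + 3*l^2 - 10*l + 18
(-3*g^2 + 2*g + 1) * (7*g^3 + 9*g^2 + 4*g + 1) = -21*g^5 - 13*g^4 + 13*g^3 + 14*g^2 + 6*g + 1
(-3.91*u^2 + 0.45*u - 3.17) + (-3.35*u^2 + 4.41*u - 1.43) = -7.26*u^2 + 4.86*u - 4.6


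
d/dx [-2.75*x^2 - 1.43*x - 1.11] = -5.5*x - 1.43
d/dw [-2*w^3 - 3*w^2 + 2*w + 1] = -6*w^2 - 6*w + 2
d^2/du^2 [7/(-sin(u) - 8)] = 7*(sin(u)^2 - 8*sin(u) - 2)/(sin(u) + 8)^3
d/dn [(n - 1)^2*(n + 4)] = (n - 1)*(3*n + 7)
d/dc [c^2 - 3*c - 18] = 2*c - 3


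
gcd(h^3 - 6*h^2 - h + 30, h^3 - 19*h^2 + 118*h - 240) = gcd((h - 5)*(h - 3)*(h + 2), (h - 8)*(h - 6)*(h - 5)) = h - 5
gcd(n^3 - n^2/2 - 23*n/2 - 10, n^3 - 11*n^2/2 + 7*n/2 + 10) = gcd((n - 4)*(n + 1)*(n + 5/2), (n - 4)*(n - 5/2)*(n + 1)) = n^2 - 3*n - 4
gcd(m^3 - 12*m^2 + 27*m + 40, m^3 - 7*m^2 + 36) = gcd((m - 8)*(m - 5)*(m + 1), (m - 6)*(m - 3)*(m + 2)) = 1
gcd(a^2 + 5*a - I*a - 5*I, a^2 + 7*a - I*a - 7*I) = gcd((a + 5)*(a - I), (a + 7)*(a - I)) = a - I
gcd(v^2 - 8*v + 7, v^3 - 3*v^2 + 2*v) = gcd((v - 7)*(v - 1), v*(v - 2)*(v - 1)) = v - 1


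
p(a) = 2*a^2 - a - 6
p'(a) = 4*a - 1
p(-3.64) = 24.14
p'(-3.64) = -15.56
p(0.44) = -6.05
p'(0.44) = 0.76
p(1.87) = -0.88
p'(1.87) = 6.48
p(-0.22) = -5.68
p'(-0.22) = -1.88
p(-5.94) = 70.51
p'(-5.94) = -24.76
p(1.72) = -1.80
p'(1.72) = 5.88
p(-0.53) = -4.91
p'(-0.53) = -3.12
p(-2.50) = 9.00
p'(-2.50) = -11.00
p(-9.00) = 165.00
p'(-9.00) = -37.00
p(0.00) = -6.00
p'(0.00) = -1.00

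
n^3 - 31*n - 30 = (n - 6)*(n + 1)*(n + 5)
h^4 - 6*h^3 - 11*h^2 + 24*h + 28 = (h - 7)*(h - 2)*(h + 1)*(h + 2)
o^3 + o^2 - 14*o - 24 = (o - 4)*(o + 2)*(o + 3)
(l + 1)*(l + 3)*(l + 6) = l^3 + 10*l^2 + 27*l + 18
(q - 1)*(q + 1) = q^2 - 1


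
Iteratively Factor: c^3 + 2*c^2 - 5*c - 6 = (c + 3)*(c^2 - c - 2) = (c + 1)*(c + 3)*(c - 2)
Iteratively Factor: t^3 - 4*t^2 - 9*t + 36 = (t - 4)*(t^2 - 9) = (t - 4)*(t + 3)*(t - 3)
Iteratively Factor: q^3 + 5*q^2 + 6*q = (q + 3)*(q^2 + 2*q) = (q + 2)*(q + 3)*(q)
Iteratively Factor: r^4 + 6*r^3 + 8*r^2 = (r)*(r^3 + 6*r^2 + 8*r) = r*(r + 2)*(r^2 + 4*r) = r^2*(r + 2)*(r + 4)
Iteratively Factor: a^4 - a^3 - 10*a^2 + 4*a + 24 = (a + 2)*(a^3 - 3*a^2 - 4*a + 12) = (a - 2)*(a + 2)*(a^2 - a - 6) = (a - 2)*(a + 2)^2*(a - 3)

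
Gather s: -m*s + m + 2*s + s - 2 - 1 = m + s*(3 - m) - 3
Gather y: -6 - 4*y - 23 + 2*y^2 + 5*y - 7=2*y^2 + y - 36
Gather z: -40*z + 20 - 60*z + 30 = 50 - 100*z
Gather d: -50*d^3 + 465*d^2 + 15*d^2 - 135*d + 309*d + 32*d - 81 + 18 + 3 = -50*d^3 + 480*d^2 + 206*d - 60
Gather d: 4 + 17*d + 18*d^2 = 18*d^2 + 17*d + 4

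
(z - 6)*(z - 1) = z^2 - 7*z + 6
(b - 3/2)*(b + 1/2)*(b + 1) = b^3 - 7*b/4 - 3/4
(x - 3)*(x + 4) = x^2 + x - 12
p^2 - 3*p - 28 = (p - 7)*(p + 4)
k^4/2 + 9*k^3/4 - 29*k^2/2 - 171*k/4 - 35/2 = (k/2 + 1)*(k - 5)*(k + 1/2)*(k + 7)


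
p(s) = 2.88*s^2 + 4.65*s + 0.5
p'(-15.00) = -81.75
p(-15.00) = 578.75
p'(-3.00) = -12.63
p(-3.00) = 12.47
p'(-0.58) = 1.31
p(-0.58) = -1.23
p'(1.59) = 13.81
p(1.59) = 15.17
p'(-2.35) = -8.89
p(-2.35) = 5.48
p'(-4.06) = -18.74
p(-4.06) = 29.09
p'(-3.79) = -17.18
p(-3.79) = 24.25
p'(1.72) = 14.56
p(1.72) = 17.02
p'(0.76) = 9.03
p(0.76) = 5.70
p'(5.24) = 34.83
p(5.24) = 103.94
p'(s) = 5.76*s + 4.65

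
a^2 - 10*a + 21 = (a - 7)*(a - 3)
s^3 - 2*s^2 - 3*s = s*(s - 3)*(s + 1)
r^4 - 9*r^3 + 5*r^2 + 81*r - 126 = (r - 7)*(r - 3)*(r - 2)*(r + 3)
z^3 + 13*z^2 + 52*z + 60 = (z + 2)*(z + 5)*(z + 6)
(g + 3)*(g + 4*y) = g^2 + 4*g*y + 3*g + 12*y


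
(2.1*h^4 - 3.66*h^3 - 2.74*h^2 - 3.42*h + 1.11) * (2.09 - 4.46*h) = -9.366*h^5 + 20.7126*h^4 + 4.571*h^3 + 9.5266*h^2 - 12.0984*h + 2.3199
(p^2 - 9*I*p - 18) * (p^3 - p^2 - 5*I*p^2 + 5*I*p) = p^5 - p^4 - 14*I*p^4 - 63*p^3 + 14*I*p^3 + 63*p^2 + 90*I*p^2 - 90*I*p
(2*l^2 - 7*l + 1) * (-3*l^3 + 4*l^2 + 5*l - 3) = -6*l^5 + 29*l^4 - 21*l^3 - 37*l^2 + 26*l - 3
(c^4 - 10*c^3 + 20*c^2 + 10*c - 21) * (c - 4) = c^5 - 14*c^4 + 60*c^3 - 70*c^2 - 61*c + 84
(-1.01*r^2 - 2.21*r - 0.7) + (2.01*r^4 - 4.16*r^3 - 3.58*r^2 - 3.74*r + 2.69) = 2.01*r^4 - 4.16*r^3 - 4.59*r^2 - 5.95*r + 1.99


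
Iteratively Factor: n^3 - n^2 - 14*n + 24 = (n + 4)*(n^2 - 5*n + 6) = (n - 2)*(n + 4)*(n - 3)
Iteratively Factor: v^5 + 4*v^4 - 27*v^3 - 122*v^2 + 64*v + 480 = (v + 4)*(v^4 - 27*v^2 - 14*v + 120) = (v + 4)^2*(v^3 - 4*v^2 - 11*v + 30) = (v + 3)*(v + 4)^2*(v^2 - 7*v + 10) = (v - 5)*(v + 3)*(v + 4)^2*(v - 2)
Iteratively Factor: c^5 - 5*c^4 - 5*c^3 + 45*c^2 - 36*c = (c - 4)*(c^4 - c^3 - 9*c^2 + 9*c) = (c - 4)*(c + 3)*(c^3 - 4*c^2 + 3*c) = (c - 4)*(c - 1)*(c + 3)*(c^2 - 3*c) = c*(c - 4)*(c - 1)*(c + 3)*(c - 3)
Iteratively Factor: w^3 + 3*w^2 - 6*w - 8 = (w + 4)*(w^2 - w - 2) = (w - 2)*(w + 4)*(w + 1)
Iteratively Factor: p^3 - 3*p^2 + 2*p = (p - 1)*(p^2 - 2*p) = (p - 2)*(p - 1)*(p)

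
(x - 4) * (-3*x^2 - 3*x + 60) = -3*x^3 + 9*x^2 + 72*x - 240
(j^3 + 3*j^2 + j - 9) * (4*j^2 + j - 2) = 4*j^5 + 13*j^4 + 5*j^3 - 41*j^2 - 11*j + 18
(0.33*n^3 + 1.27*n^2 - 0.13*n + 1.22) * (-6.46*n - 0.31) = -2.1318*n^4 - 8.3065*n^3 + 0.4461*n^2 - 7.8409*n - 0.3782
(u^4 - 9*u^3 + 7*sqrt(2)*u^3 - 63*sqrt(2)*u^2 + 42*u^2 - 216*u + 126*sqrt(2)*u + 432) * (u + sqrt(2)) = u^5 - 9*u^4 + 8*sqrt(2)*u^4 - 72*sqrt(2)*u^3 + 56*u^3 - 342*u^2 + 168*sqrt(2)*u^2 - 216*sqrt(2)*u + 684*u + 432*sqrt(2)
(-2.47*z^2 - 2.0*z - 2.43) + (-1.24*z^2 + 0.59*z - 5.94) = -3.71*z^2 - 1.41*z - 8.37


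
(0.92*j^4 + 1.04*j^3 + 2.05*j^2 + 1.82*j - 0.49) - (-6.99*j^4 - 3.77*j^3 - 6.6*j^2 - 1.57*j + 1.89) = 7.91*j^4 + 4.81*j^3 + 8.65*j^2 + 3.39*j - 2.38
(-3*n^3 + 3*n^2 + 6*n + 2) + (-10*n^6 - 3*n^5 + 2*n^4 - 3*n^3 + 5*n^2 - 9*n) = -10*n^6 - 3*n^5 + 2*n^4 - 6*n^3 + 8*n^2 - 3*n + 2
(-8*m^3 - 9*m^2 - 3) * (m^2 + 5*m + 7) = -8*m^5 - 49*m^4 - 101*m^3 - 66*m^2 - 15*m - 21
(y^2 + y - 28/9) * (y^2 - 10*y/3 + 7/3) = y^4 - 7*y^3/3 - 37*y^2/9 + 343*y/27 - 196/27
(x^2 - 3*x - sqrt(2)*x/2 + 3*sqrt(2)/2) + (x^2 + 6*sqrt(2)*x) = 2*x^2 - 3*x + 11*sqrt(2)*x/2 + 3*sqrt(2)/2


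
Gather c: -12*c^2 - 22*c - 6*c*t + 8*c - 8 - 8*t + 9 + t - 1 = -12*c^2 + c*(-6*t - 14) - 7*t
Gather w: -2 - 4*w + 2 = -4*w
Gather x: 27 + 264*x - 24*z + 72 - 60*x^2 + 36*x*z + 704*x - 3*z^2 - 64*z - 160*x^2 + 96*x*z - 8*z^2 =-220*x^2 + x*(132*z + 968) - 11*z^2 - 88*z + 99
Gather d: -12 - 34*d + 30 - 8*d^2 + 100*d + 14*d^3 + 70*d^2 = 14*d^3 + 62*d^2 + 66*d + 18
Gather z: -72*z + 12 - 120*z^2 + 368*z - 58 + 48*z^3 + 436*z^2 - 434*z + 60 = 48*z^3 + 316*z^2 - 138*z + 14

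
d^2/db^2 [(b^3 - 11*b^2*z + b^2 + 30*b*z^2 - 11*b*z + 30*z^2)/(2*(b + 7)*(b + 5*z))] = 2*(55*b^3*z^2 + 48*b^3*z + 21*b^3 + 885*b^2*z^2 + 315*b^2*z - 1350*b*z^3 + 2730*b*z^2 - 2250*z^4 - 8925*z^3 + 2695*z^2)/(b^6 + 15*b^5*z + 21*b^5 + 75*b^4*z^2 + 315*b^4*z + 147*b^4 + 125*b^3*z^3 + 1575*b^3*z^2 + 2205*b^3*z + 343*b^3 + 2625*b^2*z^3 + 11025*b^2*z^2 + 5145*b^2*z + 18375*b*z^3 + 25725*b*z^2 + 42875*z^3)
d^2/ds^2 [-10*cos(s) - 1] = 10*cos(s)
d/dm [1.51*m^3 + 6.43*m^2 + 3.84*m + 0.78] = 4.53*m^2 + 12.86*m + 3.84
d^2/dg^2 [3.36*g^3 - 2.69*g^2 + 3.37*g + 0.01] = 20.16*g - 5.38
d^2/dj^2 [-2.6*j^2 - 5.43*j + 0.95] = -5.20000000000000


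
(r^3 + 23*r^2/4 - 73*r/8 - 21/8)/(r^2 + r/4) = r + 11/2 - 21/(2*r)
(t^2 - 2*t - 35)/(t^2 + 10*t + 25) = (t - 7)/(t + 5)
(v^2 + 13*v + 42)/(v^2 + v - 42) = (v + 6)/(v - 6)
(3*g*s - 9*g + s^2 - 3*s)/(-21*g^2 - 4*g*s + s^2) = (s - 3)/(-7*g + s)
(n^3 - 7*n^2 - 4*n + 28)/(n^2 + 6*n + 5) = (n^3 - 7*n^2 - 4*n + 28)/(n^2 + 6*n + 5)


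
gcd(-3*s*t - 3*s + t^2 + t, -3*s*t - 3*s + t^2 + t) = 3*s*t + 3*s - t^2 - t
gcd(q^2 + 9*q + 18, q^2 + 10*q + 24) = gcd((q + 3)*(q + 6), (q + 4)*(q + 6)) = q + 6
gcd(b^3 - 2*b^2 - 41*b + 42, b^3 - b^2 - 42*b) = b^2 - b - 42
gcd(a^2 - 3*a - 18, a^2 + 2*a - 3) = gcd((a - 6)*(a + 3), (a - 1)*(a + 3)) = a + 3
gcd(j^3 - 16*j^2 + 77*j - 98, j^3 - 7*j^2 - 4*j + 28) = j^2 - 9*j + 14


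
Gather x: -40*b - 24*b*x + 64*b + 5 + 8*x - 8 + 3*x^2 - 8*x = -24*b*x + 24*b + 3*x^2 - 3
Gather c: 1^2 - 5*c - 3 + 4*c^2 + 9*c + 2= 4*c^2 + 4*c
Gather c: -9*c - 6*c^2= -6*c^2 - 9*c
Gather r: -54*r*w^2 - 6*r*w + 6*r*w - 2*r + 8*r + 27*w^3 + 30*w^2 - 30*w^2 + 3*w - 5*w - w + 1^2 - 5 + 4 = r*(6 - 54*w^2) + 27*w^3 - 3*w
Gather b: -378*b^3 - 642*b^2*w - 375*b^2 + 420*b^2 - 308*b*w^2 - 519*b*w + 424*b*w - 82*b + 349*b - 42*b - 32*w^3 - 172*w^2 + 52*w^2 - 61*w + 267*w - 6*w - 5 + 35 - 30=-378*b^3 + b^2*(45 - 642*w) + b*(-308*w^2 - 95*w + 225) - 32*w^3 - 120*w^2 + 200*w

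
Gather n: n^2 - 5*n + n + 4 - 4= n^2 - 4*n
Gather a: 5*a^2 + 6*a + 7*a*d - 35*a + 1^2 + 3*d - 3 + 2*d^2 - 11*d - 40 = 5*a^2 + a*(7*d - 29) + 2*d^2 - 8*d - 42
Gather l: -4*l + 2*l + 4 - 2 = 2 - 2*l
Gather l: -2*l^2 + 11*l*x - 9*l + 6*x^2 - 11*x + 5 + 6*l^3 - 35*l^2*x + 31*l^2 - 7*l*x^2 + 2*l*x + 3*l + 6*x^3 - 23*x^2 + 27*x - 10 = 6*l^3 + l^2*(29 - 35*x) + l*(-7*x^2 + 13*x - 6) + 6*x^3 - 17*x^2 + 16*x - 5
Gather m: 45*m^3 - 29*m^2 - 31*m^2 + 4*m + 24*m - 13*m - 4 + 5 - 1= 45*m^3 - 60*m^2 + 15*m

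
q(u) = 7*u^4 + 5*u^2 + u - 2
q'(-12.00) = -48503.00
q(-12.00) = 145858.00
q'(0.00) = 1.00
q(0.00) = -2.00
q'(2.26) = 346.81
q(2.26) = 208.41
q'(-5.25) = -4103.19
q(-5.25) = 5448.40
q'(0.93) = 32.82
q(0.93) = 8.49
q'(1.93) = 221.59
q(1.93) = 115.68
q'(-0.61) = -11.46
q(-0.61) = 0.22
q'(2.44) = 432.15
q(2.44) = 278.33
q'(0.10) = 2.03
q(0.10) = -1.85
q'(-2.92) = -725.32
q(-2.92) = 546.61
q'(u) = 28*u^3 + 10*u + 1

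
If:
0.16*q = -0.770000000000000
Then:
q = -4.81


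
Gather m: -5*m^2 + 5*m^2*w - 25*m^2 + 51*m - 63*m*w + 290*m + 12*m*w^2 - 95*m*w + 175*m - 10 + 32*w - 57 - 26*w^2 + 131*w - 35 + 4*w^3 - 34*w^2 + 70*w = m^2*(5*w - 30) + m*(12*w^2 - 158*w + 516) + 4*w^3 - 60*w^2 + 233*w - 102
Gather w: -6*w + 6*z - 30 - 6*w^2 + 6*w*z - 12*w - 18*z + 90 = -6*w^2 + w*(6*z - 18) - 12*z + 60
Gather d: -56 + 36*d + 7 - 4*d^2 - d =-4*d^2 + 35*d - 49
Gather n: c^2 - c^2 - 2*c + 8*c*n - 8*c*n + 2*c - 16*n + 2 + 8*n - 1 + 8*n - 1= 0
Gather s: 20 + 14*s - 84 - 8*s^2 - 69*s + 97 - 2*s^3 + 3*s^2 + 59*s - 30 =-2*s^3 - 5*s^2 + 4*s + 3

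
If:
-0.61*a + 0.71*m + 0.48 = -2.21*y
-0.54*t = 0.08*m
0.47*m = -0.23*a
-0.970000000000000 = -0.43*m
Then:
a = -4.61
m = 2.26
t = -0.33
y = -2.21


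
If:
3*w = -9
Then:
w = -3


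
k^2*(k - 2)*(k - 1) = k^4 - 3*k^3 + 2*k^2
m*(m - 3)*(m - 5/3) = m^3 - 14*m^2/3 + 5*m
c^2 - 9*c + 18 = (c - 6)*(c - 3)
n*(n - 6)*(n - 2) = n^3 - 8*n^2 + 12*n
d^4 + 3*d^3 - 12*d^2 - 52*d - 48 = (d - 4)*(d + 2)^2*(d + 3)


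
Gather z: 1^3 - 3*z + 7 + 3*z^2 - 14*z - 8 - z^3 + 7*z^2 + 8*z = -z^3 + 10*z^2 - 9*z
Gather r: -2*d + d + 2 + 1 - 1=2 - d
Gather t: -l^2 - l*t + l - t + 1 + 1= -l^2 + l + t*(-l - 1) + 2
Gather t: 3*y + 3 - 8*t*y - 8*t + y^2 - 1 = t*(-8*y - 8) + y^2 + 3*y + 2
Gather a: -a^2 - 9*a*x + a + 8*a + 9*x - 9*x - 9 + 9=-a^2 + a*(9 - 9*x)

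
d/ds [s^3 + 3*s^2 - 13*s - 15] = 3*s^2 + 6*s - 13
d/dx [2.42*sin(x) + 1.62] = 2.42*cos(x)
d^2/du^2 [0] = 0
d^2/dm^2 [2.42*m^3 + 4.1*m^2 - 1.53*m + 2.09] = 14.52*m + 8.2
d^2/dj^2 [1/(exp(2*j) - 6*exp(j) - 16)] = 2*((3 - 2*exp(j))*(-exp(2*j) + 6*exp(j) + 16) - 4*(exp(j) - 3)^2*exp(j))*exp(j)/(-exp(2*j) + 6*exp(j) + 16)^3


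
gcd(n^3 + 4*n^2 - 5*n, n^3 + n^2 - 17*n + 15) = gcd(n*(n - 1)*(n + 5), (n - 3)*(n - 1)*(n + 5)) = n^2 + 4*n - 5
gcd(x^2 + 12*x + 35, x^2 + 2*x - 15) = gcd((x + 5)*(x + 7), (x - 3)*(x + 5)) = x + 5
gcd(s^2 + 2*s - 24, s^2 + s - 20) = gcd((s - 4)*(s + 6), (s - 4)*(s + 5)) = s - 4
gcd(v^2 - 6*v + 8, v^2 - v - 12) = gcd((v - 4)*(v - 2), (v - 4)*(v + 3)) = v - 4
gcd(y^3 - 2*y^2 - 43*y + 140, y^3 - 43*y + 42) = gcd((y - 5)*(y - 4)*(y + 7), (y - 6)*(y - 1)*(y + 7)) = y + 7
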